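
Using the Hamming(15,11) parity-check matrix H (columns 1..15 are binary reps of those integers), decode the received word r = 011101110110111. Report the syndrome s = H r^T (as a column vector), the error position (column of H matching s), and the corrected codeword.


s = (0, 0, 0, 1)^T, error position = 1, corrected codeword c = 111101110110111

Compute s = H r^T mod 2 one row at a time:
  s_1 = 1 + 0 + 1 + 1 + 0 + 1 + 1 + 1 = 6 ≡ 0 (mod 2).
  s_2 = 1 + 0 + 1 + 1 + 0 + 1 + 1 + 1 = 6 ≡ 0 (mod 2).
  s_3 = 1 + 1 + 1 + 1 + 1 + 1 + 1 + 1 = 8 ≡ 0 (mod 2).
  s_4 = 0 + 1 + 0 + 1 + 0 + 1 + 1 + 1 = 5 ≡ 1 (mod 2).
s = (0, 0, 0, 1)^T — this equals column 1 of H (binary 0001), so error is at position 1.
Correct: flip bit 1 of r = 011101110110111 to get c = 111101110110111.


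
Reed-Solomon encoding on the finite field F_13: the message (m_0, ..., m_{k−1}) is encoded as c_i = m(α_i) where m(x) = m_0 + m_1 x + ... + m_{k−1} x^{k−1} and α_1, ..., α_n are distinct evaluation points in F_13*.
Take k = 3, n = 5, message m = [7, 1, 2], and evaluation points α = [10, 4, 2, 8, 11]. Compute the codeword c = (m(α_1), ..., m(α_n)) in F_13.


c = [9, 4, 4, 0, 0]

Message polynomial: m(x) = 7 + 1·x + 2·x^2 (mod 13).
For each evaluation point α_i, compute m(α_i) mod 13:
  α_1 = 10: Horner steps 2 → 8 → 9, so m(10) = 9.
  α_2 = 4: Horner steps 2 → 9 → 4, so m(4) = 4.
  α_3 = 2: Horner steps 2 → 5 → 4, so m(2) = 4.
  α_4 = 8: Horner steps 2 → 4 → 0, so m(8) = 0.
  α_5 = 11: Horner steps 2 → 10 → 0, so m(11) = 0.
Codeword c = [9, 4, 4, 0, 0] ∈ F_13^5.


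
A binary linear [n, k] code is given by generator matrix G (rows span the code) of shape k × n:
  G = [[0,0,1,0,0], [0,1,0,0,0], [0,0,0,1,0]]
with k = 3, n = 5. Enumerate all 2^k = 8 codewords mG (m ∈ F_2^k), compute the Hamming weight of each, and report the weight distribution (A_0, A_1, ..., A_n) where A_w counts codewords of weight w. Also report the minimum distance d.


Weight distribution: A_0 = 1, A_1 = 3, A_2 = 3, A_3 = 1. Minimum distance d = 1.

Enumerate all 2^3 = 8 messages m ∈ F_2^3.
For each, compute codeword c = mG in F_2^5, then tally its weight.
  m = 000 → c = 00000, weight = 0.
  m = 100 → c = 00100, weight = 1.
  m = 010 → c = 01000, weight = 1.
  m = 110 → c = 01100, weight = 2.
  m = 001 → c = 00010, weight = 1.
  m = 101 → c = 00110, weight = 2.
  m = 011 → c = 01010, weight = 2.
  m = 111 → c = 01110, weight = 3.
Tally weights:
  weight 0: 1 codewords.
  weight 1: 3 codewords.
  weight 2: 3 codewords.
  weight 3: 1 codewords.
Minimum distance d = smallest w > 0 with A_w > 0 = 1.
Sanity: Σ A_w = 8 = 2^3 = 8 ✓.


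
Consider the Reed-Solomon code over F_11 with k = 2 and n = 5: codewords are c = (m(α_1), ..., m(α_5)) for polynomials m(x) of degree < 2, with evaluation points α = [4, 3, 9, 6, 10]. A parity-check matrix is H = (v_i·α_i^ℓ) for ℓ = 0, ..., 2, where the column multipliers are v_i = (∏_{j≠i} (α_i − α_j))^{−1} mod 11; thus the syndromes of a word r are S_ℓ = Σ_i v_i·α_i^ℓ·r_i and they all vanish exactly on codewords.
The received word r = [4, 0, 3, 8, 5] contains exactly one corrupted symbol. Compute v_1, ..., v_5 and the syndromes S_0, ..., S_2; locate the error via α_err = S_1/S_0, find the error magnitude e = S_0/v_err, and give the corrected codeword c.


S = (4, 1, 3), error at position 2, error magnitude e = 9, c = [4, 2, 3, 8, 5].

Step 1: column multipliers v_i = (∏_{j≠i}(α_i − α_j))^{−1} mod 11.
  i = 1 (α = 4): (4−3)(4−9)(4−6)(4−10) = 1·(−5)·(−2)·(−6) = −60 ≡ 6, so v_1 = 6^{−1} = 2 (mod 11).
  i = 2 (α = 3): (3−4)(3−9)(3−6)(3−10) = (−1)·(−6)·(−3)·(−7) = 126 ≡ 5, so v_2 = 5^{−1} = 9 (mod 11).
  i = 3 (α = 9): (9−4)(9−3)(9−6)(9−10) = 5·6·3·(−1) = −90 ≡ 9, so v_3 = 9^{−1} = 5 (mod 11).
  i = 4 (α = 6): (6−4)(6−3)(6−9)(6−10) = 2·3·(−3)·(−4) = 72 ≡ 6, so v_4 = 6^{−1} = 2 (mod 11).
  i = 5 (α = 10): (10−4)(10−3)(10−9)(10−6) = 6·7·1·4 = 168 ≡ 3, so v_5 = 3^{−1} = 4 (mod 11).
  v = [2, 9, 5, 2, 4].
Step 2: syndromes of r = [4, 0, 3, 8, 5] (all sums mod 11).
  S_0 = Σ v_i r_i = 2·4 + 9·0 + 5·3 + 2·8 + 4·5 = 59 ≡ 4.
  S_1 = Σ v_i α_i r_i = 2·4·4 + 9·3·0 + 5·9·3 + 2·6·8 + 4·10·5 = 463 ≡ 1.
  α_i^2 mod 11 = [5, 9, 4, 3, 1].
  S_2 = Σ v_i α_i^2 r_i = 2·5·4 + 9·9·0 + 5·4·3 + 2·3·8 + 4·1·5 = 168 ≡ 3.
  S = (4, 1, 3) ≠ 0, so r is not a codeword (an error is present).
Step 3: locate the error. For a single error e at position i, S_ℓ = v_i·e·α_i^ℓ, so α_err = S_1/S_0.
  S_0^{−1} = 4^{−1} = 3 (mod 11), so α_err = 1·3 = 3 ≡ 3 = α_2. Error position i = 2.
  Consistency check: S_2/S_1 = 3·1 = 3 ≡ 3 = α_err ✓ (single-error assumption holds).
Step 4: error magnitude e = S_0/v_2 = S_0·∏_{j≠2}(α_2 − α_j) = 4·5 = 20 ≡ 9 (mod 11).
Step 5: correct position 2: c_2 = r_2 − e = 0 − 9 ≡ 2 (mod 11). Hence c = [4, 2, 3, 8, 5].
  Check: interpolating c through the α_i gives m(x) = 7 + 2·x (degree < 2) with m(α_i) = c_i for every i, so c is indeed a codeword.


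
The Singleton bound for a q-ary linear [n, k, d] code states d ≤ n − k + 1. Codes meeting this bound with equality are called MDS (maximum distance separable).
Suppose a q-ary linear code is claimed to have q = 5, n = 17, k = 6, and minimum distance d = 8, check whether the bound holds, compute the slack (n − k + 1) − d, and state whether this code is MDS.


Singleton RHS = n − k + 1 = 12, slack = 4, bound satisfied, not MDS.

Singleton bound: d ≤ n − k + 1.
Here n = 17, k = 6, so n − k + 1 = 12.
Given d = 8, check d ≤ 12: YES.
Slack = (n − k + 1) − d = 4.
The code is NOT MDS (slack = 4 > 0).
Description: the claimed parameters are [17, 6, 8]_5; such a code would be non-MDS.


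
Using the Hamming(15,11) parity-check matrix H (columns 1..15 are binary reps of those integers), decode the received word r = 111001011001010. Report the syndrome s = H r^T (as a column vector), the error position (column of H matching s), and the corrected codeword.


s = (0, 1, 0, 1)^T, error position = 5, corrected codeword c = 111011011001010

Compute s = H r^T mod 2 one row at a time:
  s_1 = 1 + 1 + 0 + 0 + 1 + 0 + 1 + 0 = 4 ≡ 0 (mod 2).
  s_2 = 0 + 0 + 1 + 0 + 1 + 0 + 1 + 0 = 3 ≡ 1 (mod 2).
  s_3 = 1 + 1 + 1 + 0 + 0 + 0 + 1 + 0 = 4 ≡ 0 (mod 2).
  s_4 = 1 + 1 + 0 + 0 + 1 + 0 + 0 + 0 = 3 ≡ 1 (mod 2).
s = (0, 1, 0, 1)^T — this equals column 5 of H (binary 0101), so error is at position 5.
Correct: flip bit 5 of r = 111001011001010 to get c = 111011011001010.


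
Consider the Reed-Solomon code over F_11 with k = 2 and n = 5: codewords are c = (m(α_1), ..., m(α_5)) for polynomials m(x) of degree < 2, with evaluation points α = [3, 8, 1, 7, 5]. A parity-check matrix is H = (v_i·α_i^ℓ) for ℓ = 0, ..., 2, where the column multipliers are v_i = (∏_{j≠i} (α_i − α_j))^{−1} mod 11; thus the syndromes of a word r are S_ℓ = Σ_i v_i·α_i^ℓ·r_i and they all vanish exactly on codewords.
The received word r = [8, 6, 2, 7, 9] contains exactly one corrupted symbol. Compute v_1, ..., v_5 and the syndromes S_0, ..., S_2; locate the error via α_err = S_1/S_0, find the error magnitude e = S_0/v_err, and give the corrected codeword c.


S = (1, 3, 9), error at position 1, error magnitude e = 8, c = [0, 6, 2, 7, 9].

Step 1: column multipliers v_i = (∏_{j≠i}(α_i − α_j))^{−1} mod 11.
  i = 1 (α = 3): (3−8)(3−1)(3−7)(3−5) = (−5)·2·(−4)·(−2) = −80 ≡ 8, so v_1 = 8^{−1} = 7 (mod 11).
  i = 2 (α = 8): (8−3)(8−1)(8−7)(8−5) = 5·7·1·3 = 105 ≡ 6, so v_2 = 6^{−1} = 2 (mod 11).
  i = 3 (α = 1): (1−3)(1−8)(1−7)(1−5) = (−2)·(−7)·(−6)·(−4) = 336 ≡ 6, so v_3 = 6^{−1} = 2 (mod 11).
  i = 4 (α = 7): (7−3)(7−8)(7−1)(7−5) = 4·(−1)·6·2 = −48 ≡ 7, so v_4 = 7^{−1} = 8 (mod 11).
  i = 5 (α = 5): (5−3)(5−8)(5−1)(5−7) = 2·(−3)·4·(−2) = 48 ≡ 4, so v_5 = 4^{−1} = 3 (mod 11).
  v = [7, 2, 2, 8, 3].
Step 2: syndromes of r = [8, 6, 2, 7, 9] (all sums mod 11).
  S_0 = Σ v_i r_i = 7·8 + 2·6 + 2·2 + 8·7 + 3·9 = 155 ≡ 1.
  S_1 = Σ v_i α_i r_i = 7·3·8 + 2·8·6 + 2·1·2 + 8·7·7 + 3·5·9 = 795 ≡ 3.
  α_i^2 mod 11 = [9, 9, 1, 5, 3].
  S_2 = Σ v_i α_i^2 r_i = 7·9·8 + 2·9·6 + 2·1·2 + 8·5·7 + 3·3·9 = 977 ≡ 9.
  S = (1, 3, 9) ≠ 0, so r is not a codeword (an error is present).
Step 3: locate the error. For a single error e at position i, S_ℓ = v_i·e·α_i^ℓ, so α_err = S_1/S_0.
  S_0^{−1} = 1^{−1} = 1 (mod 11), so α_err = 3·1 = 3 ≡ 3 = α_1. Error position i = 1.
  Consistency check: S_2/S_1 = 9·4 = 36 ≡ 3 = α_err ✓ (single-error assumption holds).
Step 4: error magnitude e = S_0/v_1 = S_0·∏_{j≠1}(α_1 − α_j) = 1·8 = 8 ≡ 8 (mod 11).
Step 5: correct position 1: c_1 = r_1 − e = 8 − 8 ≡ 0 (mod 11). Hence c = [0, 6, 2, 7, 9].
  Check: interpolating c through the α_i gives m(x) = 3 + 10·x (degree < 2) with m(α_i) = c_i for every i, so c is indeed a codeword.


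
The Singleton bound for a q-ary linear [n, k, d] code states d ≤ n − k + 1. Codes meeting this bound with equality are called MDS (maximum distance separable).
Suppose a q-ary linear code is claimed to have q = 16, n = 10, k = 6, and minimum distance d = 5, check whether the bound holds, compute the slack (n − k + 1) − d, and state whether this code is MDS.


Singleton RHS = n − k + 1 = 5, slack = 0, bound satisfied, MDS.

Singleton bound: d ≤ n − k + 1.
Here n = 10, k = 6, so n − k + 1 = 5.
Given d = 5, check d ≤ 5: YES.
Slack = (n − k + 1) − d = 0.
The code is MDS (slack = 0).
Description: the claimed parameters are [10, 6, 5]_16; such a code would be MDS (meets Singleton bound).


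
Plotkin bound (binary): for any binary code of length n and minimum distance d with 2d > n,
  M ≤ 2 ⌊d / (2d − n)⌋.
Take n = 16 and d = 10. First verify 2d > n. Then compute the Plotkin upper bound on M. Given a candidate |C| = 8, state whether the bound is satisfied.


Plotkin bound M ≤ 4; given |C| = 8 > bound (violated).

Check applicability: 2d = 20, n = 16.
2d − n = 4 > 0, so Plotkin applies.
Compute d/(2d−n) = 10/4 ≈ 2.5000.
⌊d/(2d−n)⌋ = 2.
Plotkin bound: M ≤ 2·2 = 4.
Given |C| = 8, check: VIOLATED.
This |C| is above the Plotkin bound, so no binary code with n = 16, d = 10 and 8 codewords exists.


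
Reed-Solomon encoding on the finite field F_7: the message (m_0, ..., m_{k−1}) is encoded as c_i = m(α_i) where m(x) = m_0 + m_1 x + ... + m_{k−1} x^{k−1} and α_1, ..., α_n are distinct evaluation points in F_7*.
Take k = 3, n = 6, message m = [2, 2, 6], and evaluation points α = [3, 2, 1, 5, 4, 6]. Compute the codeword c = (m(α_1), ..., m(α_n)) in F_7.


c = [6, 2, 3, 1, 1, 6]

Message polynomial: m(x) = 2 + 2·x + 6·x^2 (mod 7).
For each evaluation point α_i, compute m(α_i) mod 7:
  α_1 = 3: Horner steps 6 → 6 → 6, so m(3) = 6.
  α_2 = 2: Horner steps 6 → 0 → 2, so m(2) = 2.
  α_3 = 1: Horner steps 6 → 1 → 3, so m(1) = 3.
  α_4 = 5: Horner steps 6 → 4 → 1, so m(5) = 1.
  α_5 = 4: Horner steps 6 → 5 → 1, so m(4) = 1.
  α_6 = 6: Horner steps 6 → 3 → 6, so m(6) = 6.
Codeword c = [6, 2, 3, 1, 1, 6] ∈ F_7^6.


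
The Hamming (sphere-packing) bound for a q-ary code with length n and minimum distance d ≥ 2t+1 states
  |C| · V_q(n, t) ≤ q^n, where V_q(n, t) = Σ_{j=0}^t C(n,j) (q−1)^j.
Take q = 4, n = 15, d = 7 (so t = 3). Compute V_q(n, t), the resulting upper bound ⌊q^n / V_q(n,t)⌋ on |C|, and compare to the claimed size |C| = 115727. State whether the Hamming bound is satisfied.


V_q(n, t) = 13276, q^n = 1073741824, Hamming bound = 80878, |C| = 115727 > bound (violated).

Step 1: Compute V_q(n, t) = Σ_{j=0}^3 C(n, j) (q−1)^j.
  j = 0: C(15,0)·(3)^0 = 1·1 = 1.
  j = 1: C(15,1)·(3)^1 = 15·3 = 45.
  j = 2: C(15,2)·(3)^2 = 105·9 = 945.
  j = 3: C(15,3)·(3)^3 = 455·27 = 12285.
  V_q(n, t) = 1 + 45 + 945 + 12285 = 13276.
Step 2: q^n = 4^15 = 1073741824.
Step 3: Hamming bound ⌊q^n / V_q(n,t)⌋ = ⌊1073741824/13276⌋ = 80878.
Step 4: Compare |C| = 115727 to 80878: violated.
The claimed |C| lies above the Hamming bound, so no 4-ary code of length 15 with d ≥ 7 can have 115727 codewords.


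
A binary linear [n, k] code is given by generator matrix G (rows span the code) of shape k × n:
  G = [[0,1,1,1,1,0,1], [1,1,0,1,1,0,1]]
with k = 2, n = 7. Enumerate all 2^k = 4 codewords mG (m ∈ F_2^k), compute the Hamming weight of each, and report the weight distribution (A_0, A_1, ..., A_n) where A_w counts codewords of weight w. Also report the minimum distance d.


Weight distribution: A_0 = 1, A_2 = 1, A_5 = 2. Minimum distance d = 2.

Enumerate all 2^2 = 4 messages m ∈ F_2^2.
For each, compute codeword c = mG in F_2^7, then tally its weight.
  m = 00 → c = 0000000, weight = 0.
  m = 10 → c = 0111101, weight = 5.
  m = 01 → c = 1101101, weight = 5.
  m = 11 → c = 1010000, weight = 2.
Tally weights:
  weight 0: 1 codewords.
  weight 2: 1 codewords.
  weight 5: 2 codewords.
Minimum distance d = smallest w > 0 with A_w > 0 = 2.
Sanity: Σ A_w = 4 = 2^2 = 4 ✓.


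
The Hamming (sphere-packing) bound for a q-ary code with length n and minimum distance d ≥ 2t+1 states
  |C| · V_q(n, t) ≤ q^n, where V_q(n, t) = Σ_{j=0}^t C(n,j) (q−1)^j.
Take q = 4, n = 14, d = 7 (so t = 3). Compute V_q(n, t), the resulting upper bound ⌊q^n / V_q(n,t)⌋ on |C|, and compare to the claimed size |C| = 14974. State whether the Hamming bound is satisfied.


V_q(n, t) = 10690, q^n = 268435456, Hamming bound = 25110, |C| = 14974 ≤ bound (satisfied).

Step 1: Compute V_q(n, t) = Σ_{j=0}^3 C(n, j) (q−1)^j.
  j = 0: C(14,0)·(3)^0 = 1·1 = 1.
  j = 1: C(14,1)·(3)^1 = 14·3 = 42.
  j = 2: C(14,2)·(3)^2 = 91·9 = 819.
  j = 3: C(14,3)·(3)^3 = 364·27 = 9828.
  V_q(n, t) = 1 + 42 + 819 + 9828 = 10690.
Step 2: q^n = 4^14 = 268435456.
Step 3: Hamming bound ⌊q^n / V_q(n,t)⌋ = ⌊268435456/10690⌋ = 25110.
Step 4: Compare |C| = 14974 to 25110: satisfied.
The claimed |C| lies below the Hamming bound.


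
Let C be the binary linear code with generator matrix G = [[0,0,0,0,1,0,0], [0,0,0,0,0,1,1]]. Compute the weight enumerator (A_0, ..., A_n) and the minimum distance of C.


Weight distribution: A_0 = 1, A_1 = 1, A_2 = 1, A_3 = 1. Minimum distance d = 1.

Enumerate all 2^2 = 4 messages m ∈ F_2^2.
For each, compute codeword c = mG in F_2^7, then tally its weight.
  m = 00 → c = 0000000, weight = 0.
  m = 10 → c = 0000100, weight = 1.
  m = 01 → c = 0000011, weight = 2.
  m = 11 → c = 0000111, weight = 3.
Tally weights:
  weight 0: 1 codewords.
  weight 1: 1 codewords.
  weight 2: 1 codewords.
  weight 3: 1 codewords.
Minimum distance d = smallest w > 0 with A_w > 0 = 1.
Sanity: Σ A_w = 4 = 2^2 = 4 ✓.


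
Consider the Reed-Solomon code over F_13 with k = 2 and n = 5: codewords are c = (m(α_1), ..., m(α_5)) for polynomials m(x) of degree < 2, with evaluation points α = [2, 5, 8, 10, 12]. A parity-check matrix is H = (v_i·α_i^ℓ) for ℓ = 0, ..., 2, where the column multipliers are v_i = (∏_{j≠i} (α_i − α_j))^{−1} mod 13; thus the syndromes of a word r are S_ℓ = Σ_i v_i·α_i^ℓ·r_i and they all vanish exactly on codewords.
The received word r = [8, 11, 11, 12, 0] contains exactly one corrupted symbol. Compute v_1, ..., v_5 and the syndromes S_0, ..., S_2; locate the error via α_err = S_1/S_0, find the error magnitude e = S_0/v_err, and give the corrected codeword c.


S = (6, 4, 7), error at position 2, error magnitude e = 8, c = [8, 3, 11, 12, 0].

Step 1: column multipliers v_i = (∏_{j≠i}(α_i − α_j))^{−1} mod 13.
  i = 1 (α = 2): (2−5)(2−8)(2−10)(2−12) = (−3)·(−6)·(−8)·(−10) = 1440 ≡ 10, so v_1 = 10^{−1} = 4 (mod 13).
  i = 2 (α = 5): (5−2)(5−8)(5−10)(5−12) = 3·(−3)·(−5)·(−7) = −315 ≡ 10, so v_2 = 10^{−1} = 4 (mod 13).
  i = 3 (α = 8): (8−2)(8−5)(8−10)(8−12) = 6·3·(−2)·(−4) = 144 ≡ 1, so v_3 = 1^{−1} = 1 (mod 13).
  i = 4 (α = 10): (10−2)(10−5)(10−8)(10−12) = 8·5·2·(−2) = −160 ≡ 9, so v_4 = 9^{−1} = 3 (mod 13).
  i = 5 (α = 12): (12−2)(12−5)(12−8)(12−10) = 10·7·4·2 = 560 ≡ 1, so v_5 = 1^{−1} = 1 (mod 13).
  v = [4, 4, 1, 3, 1].
Step 2: syndromes of r = [8, 11, 11, 12, 0] (all sums mod 13).
  S_0 = Σ v_i r_i = 4·8 + 4·11 + 1·11 + 3·12 + 1·0 = 123 ≡ 6.
  S_1 = Σ v_i α_i r_i = 4·2·8 + 4·5·11 + 1·8·11 + 3·10·12 + 1·12·0 = 732 ≡ 4.
  α_i^2 mod 13 = [4, 12, 12, 9, 1].
  S_2 = Σ v_i α_i^2 r_i = 4·4·8 + 4·12·11 + 1·12·11 + 3·9·12 + 1·1·0 = 1112 ≡ 7.
  S = (6, 4, 7) ≠ 0, so r is not a codeword (an error is present).
Step 3: locate the error. For a single error e at position i, S_ℓ = v_i·e·α_i^ℓ, so α_err = S_1/S_0.
  S_0^{−1} = 6^{−1} = 11 (mod 13), so α_err = 4·11 = 44 ≡ 5 = α_2. Error position i = 2.
  Consistency check: S_2/S_1 = 7·10 = 70 ≡ 5 = α_err ✓ (single-error assumption holds).
Step 4: error magnitude e = S_0/v_2 = S_0·∏_{j≠2}(α_2 − α_j) = 6·10 = 60 ≡ 8 (mod 13).
Step 5: correct position 2: c_2 = r_2 − e = 11 − 8 ≡ 3 (mod 13). Hence c = [8, 3, 11, 12, 0].
  Check: interpolating c through the α_i gives m(x) = 7 + 7·x (degree < 2) with m(α_i) = c_i for every i, so c is indeed a codeword.


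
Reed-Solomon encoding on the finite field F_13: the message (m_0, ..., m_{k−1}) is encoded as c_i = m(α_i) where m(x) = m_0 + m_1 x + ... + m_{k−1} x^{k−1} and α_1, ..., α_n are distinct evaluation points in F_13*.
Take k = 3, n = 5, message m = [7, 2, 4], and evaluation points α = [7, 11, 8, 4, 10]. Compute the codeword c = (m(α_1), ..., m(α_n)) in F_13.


c = [9, 6, 6, 1, 11]

Message polynomial: m(x) = 7 + 2·x + 4·x^2 (mod 13).
For each evaluation point α_i, compute m(α_i) mod 13:
  α_1 = 7: Horner steps 4 → 4 → 9, so m(7) = 9.
  α_2 = 11: Horner steps 4 → 7 → 6, so m(11) = 6.
  α_3 = 8: Horner steps 4 → 8 → 6, so m(8) = 6.
  α_4 = 4: Horner steps 4 → 5 → 1, so m(4) = 1.
  α_5 = 10: Horner steps 4 → 3 → 11, so m(10) = 11.
Codeword c = [9, 6, 6, 1, 11] ∈ F_13^5.


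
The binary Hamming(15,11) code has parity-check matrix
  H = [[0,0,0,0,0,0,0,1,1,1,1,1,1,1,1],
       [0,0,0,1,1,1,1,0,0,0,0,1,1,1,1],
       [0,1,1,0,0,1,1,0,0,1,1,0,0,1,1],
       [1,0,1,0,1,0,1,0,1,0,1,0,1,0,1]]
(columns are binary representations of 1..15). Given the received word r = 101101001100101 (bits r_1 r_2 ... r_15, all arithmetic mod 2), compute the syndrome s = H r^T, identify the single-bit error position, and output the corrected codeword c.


s = (0, 0, 0, 1)^T, error position = 1, corrected codeword c = 001101001100101

Compute s = H r^T mod 2 one row at a time:
  s_1 = 0 + 1 + 1 + 0 + 0 + 1 + 0 + 1 = 4 ≡ 0 (mod 2).
  s_2 = 1 + 0 + 1 + 0 + 0 + 1 + 0 + 1 = 4 ≡ 0 (mod 2).
  s_3 = 0 + 1 + 1 + 0 + 1 + 0 + 0 + 1 = 4 ≡ 0 (mod 2).
  s_4 = 1 + 1 + 0 + 0 + 1 + 0 + 1 + 1 = 5 ≡ 1 (mod 2).
s = (0, 0, 0, 1)^T — this equals column 1 of H (binary 0001), so error is at position 1.
Correct: flip bit 1 of r = 101101001100101 to get c = 001101001100101.


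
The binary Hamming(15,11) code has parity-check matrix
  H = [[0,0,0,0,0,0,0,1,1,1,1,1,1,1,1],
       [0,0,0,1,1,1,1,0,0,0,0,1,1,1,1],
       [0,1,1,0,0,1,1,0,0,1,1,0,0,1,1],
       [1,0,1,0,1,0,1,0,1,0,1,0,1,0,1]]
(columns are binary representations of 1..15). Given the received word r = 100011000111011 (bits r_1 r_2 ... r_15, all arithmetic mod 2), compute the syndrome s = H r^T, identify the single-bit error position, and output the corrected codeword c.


s = (1, 1, 1, 0)^T, error position = 14, corrected codeword c = 100011000111001

Compute s = H r^T mod 2 one row at a time:
  s_1 = 0 + 0 + 1 + 1 + 1 + 0 + 1 + 1 = 5 ≡ 1 (mod 2).
  s_2 = 0 + 1 + 1 + 0 + 1 + 0 + 1 + 1 = 5 ≡ 1 (mod 2).
  s_3 = 0 + 0 + 1 + 0 + 1 + 1 + 1 + 1 = 5 ≡ 1 (mod 2).
  s_4 = 1 + 0 + 1 + 0 + 0 + 1 + 0 + 1 = 4 ≡ 0 (mod 2).
s = (1, 1, 1, 0)^T — this equals column 14 of H (binary 1110), so error is at position 14.
Correct: flip bit 14 of r = 100011000111011 to get c = 100011000111001.


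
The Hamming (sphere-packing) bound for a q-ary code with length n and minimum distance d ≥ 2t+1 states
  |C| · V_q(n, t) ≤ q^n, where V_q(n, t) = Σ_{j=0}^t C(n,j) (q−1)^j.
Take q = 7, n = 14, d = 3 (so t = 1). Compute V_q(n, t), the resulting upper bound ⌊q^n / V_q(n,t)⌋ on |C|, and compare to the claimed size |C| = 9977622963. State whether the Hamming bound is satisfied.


V_q(n, t) = 85, q^n = 678223072849, Hamming bound = 7979094974, |C| = 9977622963 > bound (violated).

Step 1: Compute V_q(n, t) = Σ_{j=0}^1 C(n, j) (q−1)^j.
  j = 0: C(14,0)·(6)^0 = 1·1 = 1.
  j = 1: C(14,1)·(6)^1 = 14·6 = 84.
  V_q(n, t) = 1 + 84 = 85.
Step 2: q^n = 7^14 = 678223072849.
Step 3: Hamming bound ⌊q^n / V_q(n,t)⌋ = ⌊678223072849/85⌋ = 7979094974.
Step 4: Compare |C| = 9977622963 to 7979094974: violated.
The claimed |C| lies above the Hamming bound, so no 7-ary code of length 14 with d ≥ 3 can have 9977622963 codewords.


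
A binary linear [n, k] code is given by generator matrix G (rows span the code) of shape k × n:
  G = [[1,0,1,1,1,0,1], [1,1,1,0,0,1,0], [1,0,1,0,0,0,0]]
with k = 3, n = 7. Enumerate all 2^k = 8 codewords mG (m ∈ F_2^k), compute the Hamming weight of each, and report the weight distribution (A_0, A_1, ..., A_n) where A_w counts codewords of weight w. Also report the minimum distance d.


Weight distribution: A_0 = 1, A_2 = 2, A_3 = 1, A_4 = 1, A_5 = 2, A_7 = 1. Minimum distance d = 2.

Enumerate all 2^3 = 8 messages m ∈ F_2^3.
For each, compute codeword c = mG in F_2^7, then tally its weight.
  m = 000 → c = 0000000, weight = 0.
  m = 100 → c = 1011101, weight = 5.
  m = 010 → c = 1110010, weight = 4.
  m = 110 → c = 0101111, weight = 5.
  m = 001 → c = 1010000, weight = 2.
  m = 101 → c = 0001101, weight = 3.
  m = 011 → c = 0100010, weight = 2.
  m = 111 → c = 1111111, weight = 7.
Tally weights:
  weight 0: 1 codewords.
  weight 2: 2 codewords.
  weight 3: 1 codewords.
  weight 4: 1 codewords.
  weight 5: 2 codewords.
  weight 7: 1 codewords.
Minimum distance d = smallest w > 0 with A_w > 0 = 2.
Sanity: Σ A_w = 8 = 2^3 = 8 ✓.


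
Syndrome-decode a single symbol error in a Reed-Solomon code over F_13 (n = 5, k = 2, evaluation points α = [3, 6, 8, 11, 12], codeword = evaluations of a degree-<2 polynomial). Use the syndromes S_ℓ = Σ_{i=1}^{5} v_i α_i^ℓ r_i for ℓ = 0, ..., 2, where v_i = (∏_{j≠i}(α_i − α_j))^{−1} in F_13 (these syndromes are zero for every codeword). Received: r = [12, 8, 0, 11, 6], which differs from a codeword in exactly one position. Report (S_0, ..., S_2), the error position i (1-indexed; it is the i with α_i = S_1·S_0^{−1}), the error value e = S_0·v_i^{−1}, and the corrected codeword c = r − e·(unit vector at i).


S = (12, 7, 3), error at position 2, error magnitude e = 11, c = [12, 10, 0, 11, 6].

Step 1: column multipliers v_i = (∏_{j≠i}(α_i − α_j))^{−1} mod 13.
  i = 1 (α = 3): (3−6)(3−8)(3−11)(3−12) = (−3)·(−5)·(−8)·(−9) = 1080 ≡ 1, so v_1 = 1^{−1} = 1 (mod 13).
  i = 2 (α = 6): (6−3)(6−8)(6−11)(6−12) = 3·(−2)·(−5)·(−6) = −180 ≡ 2, so v_2 = 2^{−1} = 7 (mod 13).
  i = 3 (α = 8): (8−3)(8−6)(8−11)(8−12) = 5·2·(−3)·(−4) = 120 ≡ 3, so v_3 = 3^{−1} = 9 (mod 13).
  i = 4 (α = 11): (11−3)(11−6)(11−8)(11−12) = 8·5·3·(−1) = −120 ≡ 10, so v_4 = 10^{−1} = 4 (mod 13).
  i = 5 (α = 12): (12−3)(12−6)(12−8)(12−11) = 9·6·4·1 = 216 ≡ 8, so v_5 = 8^{−1} = 5 (mod 13).
  v = [1, 7, 9, 4, 5].
Step 2: syndromes of r = [12, 8, 0, 11, 6] (all sums mod 13).
  S_0 = Σ v_i r_i = 1·12 + 7·8 + 9·0 + 4·11 + 5·6 = 142 ≡ 12.
  S_1 = Σ v_i α_i r_i = 1·3·12 + 7·6·8 + 9·8·0 + 4·11·11 + 5·12·6 = 1216 ≡ 7.
  α_i^2 mod 13 = [9, 10, 12, 4, 1].
  S_2 = Σ v_i α_i^2 r_i = 1·9·12 + 7·10·8 + 9·12·0 + 4·4·11 + 5·1·6 = 874 ≡ 3.
  S = (12, 7, 3) ≠ 0, so r is not a codeword (an error is present).
Step 3: locate the error. For a single error e at position i, S_ℓ = v_i·e·α_i^ℓ, so α_err = S_1/S_0.
  S_0^{−1} = 12^{−1} = 12 (mod 13), so α_err = 7·12 = 84 ≡ 6 = α_2. Error position i = 2.
  Consistency check: S_2/S_1 = 3·2 = 6 ≡ 6 = α_err ✓ (single-error assumption holds).
Step 4: error magnitude e = S_0/v_2 = S_0·∏_{j≠2}(α_2 − α_j) = 12·2 = 24 ≡ 11 (mod 13).
Step 5: correct position 2: c_2 = r_2 − e = 8 − 11 ≡ 10 (mod 13). Hence c = [12, 10, 0, 11, 6].
  Check: interpolating c through the α_i gives m(x) = 1 + 8·x (degree < 2) with m(α_i) = c_i for every i, so c is indeed a codeword.


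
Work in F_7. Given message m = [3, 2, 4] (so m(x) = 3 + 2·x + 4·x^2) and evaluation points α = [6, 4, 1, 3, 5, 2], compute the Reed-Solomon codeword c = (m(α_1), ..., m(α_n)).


c = [5, 5, 2, 3, 1, 2]

Message polynomial: m(x) = 3 + 2·x + 4·x^2 (mod 7).
For each evaluation point α_i, compute m(α_i) mod 7:
  α_1 = 6: Horner steps 4 → 5 → 5, so m(6) = 5.
  α_2 = 4: Horner steps 4 → 4 → 5, so m(4) = 5.
  α_3 = 1: Horner steps 4 → 6 → 2, so m(1) = 2.
  α_4 = 3: Horner steps 4 → 0 → 3, so m(3) = 3.
  α_5 = 5: Horner steps 4 → 1 → 1, so m(5) = 1.
  α_6 = 2: Horner steps 4 → 3 → 2, so m(2) = 2.
Codeword c = [5, 5, 2, 3, 1, 2] ∈ F_7^6.


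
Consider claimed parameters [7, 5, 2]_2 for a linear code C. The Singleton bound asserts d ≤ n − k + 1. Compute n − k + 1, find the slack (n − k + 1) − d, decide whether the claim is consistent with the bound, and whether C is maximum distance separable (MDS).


Singleton RHS = n − k + 1 = 3, slack = 1, bound satisfied, not MDS.

Singleton bound: d ≤ n − k + 1.
Here n = 7, k = 5, so n − k + 1 = 3.
Given d = 2, check d ≤ 3: YES.
Slack = (n − k + 1) − d = 1.
The code is NOT MDS (slack = 1 > 0).
Description: the claimed parameters are [7, 5, 2]_2; such a code would be non-MDS.


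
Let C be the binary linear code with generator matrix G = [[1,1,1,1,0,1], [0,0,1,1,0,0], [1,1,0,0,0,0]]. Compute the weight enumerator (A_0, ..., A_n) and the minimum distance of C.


Weight distribution: A_0 = 1, A_1 = 1, A_2 = 2, A_3 = 2, A_4 = 1, A_5 = 1. Minimum distance d = 1.

Enumerate all 2^3 = 8 messages m ∈ F_2^3.
For each, compute codeword c = mG in F_2^6, then tally its weight.
  m = 000 → c = 000000, weight = 0.
  m = 100 → c = 111101, weight = 5.
  m = 010 → c = 001100, weight = 2.
  m = 110 → c = 110001, weight = 3.
  m = 001 → c = 110000, weight = 2.
  m = 101 → c = 001101, weight = 3.
  m = 011 → c = 111100, weight = 4.
  m = 111 → c = 000001, weight = 1.
Tally weights:
  weight 0: 1 codewords.
  weight 1: 1 codewords.
  weight 2: 2 codewords.
  weight 3: 2 codewords.
  weight 4: 1 codewords.
  weight 5: 1 codewords.
Minimum distance d = smallest w > 0 with A_w > 0 = 1.
Sanity: Σ A_w = 8 = 2^3 = 8 ✓.


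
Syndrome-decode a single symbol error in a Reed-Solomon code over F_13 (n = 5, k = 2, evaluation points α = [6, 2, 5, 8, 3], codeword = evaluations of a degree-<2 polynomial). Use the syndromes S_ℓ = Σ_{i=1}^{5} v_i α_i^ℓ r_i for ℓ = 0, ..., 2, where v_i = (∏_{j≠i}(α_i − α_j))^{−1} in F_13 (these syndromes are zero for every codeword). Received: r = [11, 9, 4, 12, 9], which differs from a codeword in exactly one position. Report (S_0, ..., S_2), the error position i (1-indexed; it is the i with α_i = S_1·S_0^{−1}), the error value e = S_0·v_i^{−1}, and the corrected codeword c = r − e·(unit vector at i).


S = (5, 2, 6), error at position 5, error magnitude e = 6, c = [11, 9, 4, 12, 3].

Step 1: column multipliers v_i = (∏_{j≠i}(α_i − α_j))^{−1} mod 13.
  i = 1 (α = 6): (6−2)(6−5)(6−8)(6−3) = 4·1·(−2)·3 = −24 ≡ 2, so v_1 = 2^{−1} = 7 (mod 13).
  i = 2 (α = 2): (2−6)(2−5)(2−8)(2−3) = (−4)·(−3)·(−6)·(−1) = 72 ≡ 7, so v_2 = 7^{−1} = 2 (mod 13).
  i = 3 (α = 5): (5−6)(5−2)(5−8)(5−3) = (−1)·3·(−3)·2 = 18 ≡ 5, so v_3 = 5^{−1} = 8 (mod 13).
  i = 4 (α = 8): (8−6)(8−2)(8−5)(8−3) = 2·6·3·5 = 180 ≡ 11, so v_4 = 11^{−1} = 6 (mod 13).
  i = 5 (α = 3): (3−6)(3−2)(3−5)(3−8) = (−3)·1·(−2)·(−5) = −30 ≡ 9, so v_5 = 9^{−1} = 3 (mod 13).
  v = [7, 2, 8, 6, 3].
Step 2: syndromes of r = [11, 9, 4, 12, 9] (all sums mod 13).
  S_0 = Σ v_i r_i = 7·11 + 2·9 + 8·4 + 6·12 + 3·9 = 226 ≡ 5.
  S_1 = Σ v_i α_i r_i = 7·6·11 + 2·2·9 + 8·5·4 + 6·8·12 + 3·3·9 = 1315 ≡ 2.
  α_i^2 mod 13 = [10, 4, 12, 12, 9].
  S_2 = Σ v_i α_i^2 r_i = 7·10·11 + 2·4·9 + 8·12·4 + 6·12·12 + 3·9·9 = 2333 ≡ 6.
  S = (5, 2, 6) ≠ 0, so r is not a codeword (an error is present).
Step 3: locate the error. For a single error e at position i, S_ℓ = v_i·e·α_i^ℓ, so α_err = S_1/S_0.
  S_0^{−1} = 5^{−1} = 8 (mod 13), so α_err = 2·8 = 16 ≡ 3 = α_5. Error position i = 5.
  Consistency check: S_2/S_1 = 6·7 = 42 ≡ 3 = α_err ✓ (single-error assumption holds).
Step 4: error magnitude e = S_0/v_5 = S_0·∏_{j≠5}(α_5 − α_j) = 5·9 = 45 ≡ 6 (mod 13).
Step 5: correct position 5: c_5 = r_5 − e = 9 − 6 ≡ 3 (mod 13). Hence c = [11, 9, 4, 12, 3].
  Check: interpolating c through the α_i gives m(x) = 8 + 7·x (degree < 2) with m(α_i) = c_i for every i, so c is indeed a codeword.


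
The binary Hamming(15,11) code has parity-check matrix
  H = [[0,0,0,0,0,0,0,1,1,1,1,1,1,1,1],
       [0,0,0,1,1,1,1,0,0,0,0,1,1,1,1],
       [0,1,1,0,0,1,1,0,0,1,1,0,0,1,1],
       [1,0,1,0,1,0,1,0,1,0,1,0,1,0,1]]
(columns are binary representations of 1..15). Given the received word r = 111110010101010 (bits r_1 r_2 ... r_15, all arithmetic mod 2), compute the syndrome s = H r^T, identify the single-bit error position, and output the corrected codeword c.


s = (0, 0, 0, 1)^T, error position = 1, corrected codeword c = 011110010101010

Compute s = H r^T mod 2 one row at a time:
  s_1 = 1 + 0 + 1 + 0 + 1 + 0 + 1 + 0 = 4 ≡ 0 (mod 2).
  s_2 = 1 + 1 + 0 + 0 + 1 + 0 + 1 + 0 = 4 ≡ 0 (mod 2).
  s_3 = 1 + 1 + 0 + 0 + 1 + 0 + 1 + 0 = 4 ≡ 0 (mod 2).
  s_4 = 1 + 1 + 1 + 0 + 0 + 0 + 0 + 0 = 3 ≡ 1 (mod 2).
s = (0, 0, 0, 1)^T — this equals column 1 of H (binary 0001), so error is at position 1.
Correct: flip bit 1 of r = 111110010101010 to get c = 011110010101010.


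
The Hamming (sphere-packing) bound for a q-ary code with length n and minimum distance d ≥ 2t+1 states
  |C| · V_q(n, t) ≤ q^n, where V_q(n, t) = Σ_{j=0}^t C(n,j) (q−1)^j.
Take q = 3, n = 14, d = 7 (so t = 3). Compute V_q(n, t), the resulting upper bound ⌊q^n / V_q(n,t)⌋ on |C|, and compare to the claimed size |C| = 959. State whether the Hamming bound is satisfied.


V_q(n, t) = 3305, q^n = 4782969, Hamming bound = 1447, |C| = 959 ≤ bound (satisfied).

Step 1: Compute V_q(n, t) = Σ_{j=0}^3 C(n, j) (q−1)^j.
  j = 0: C(14,0)·(2)^0 = 1·1 = 1.
  j = 1: C(14,1)·(2)^1 = 14·2 = 28.
  j = 2: C(14,2)·(2)^2 = 91·4 = 364.
  j = 3: C(14,3)·(2)^3 = 364·8 = 2912.
  V_q(n, t) = 1 + 28 + 364 + 2912 = 3305.
Step 2: q^n = 3^14 = 4782969.
Step 3: Hamming bound ⌊q^n / V_q(n,t)⌋ = ⌊4782969/3305⌋ = 1447.
Step 4: Compare |C| = 959 to 1447: satisfied.
The claimed |C| lies below the Hamming bound.


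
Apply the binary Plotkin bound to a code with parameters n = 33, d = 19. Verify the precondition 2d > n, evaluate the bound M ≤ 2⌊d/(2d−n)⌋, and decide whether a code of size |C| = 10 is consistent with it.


Plotkin bound M ≤ 6; given |C| = 10 > bound (violated).

Check applicability: 2d = 38, n = 33.
2d − n = 5 > 0, so Plotkin applies.
Compute d/(2d−n) = 19/5 ≈ 3.8000.
⌊d/(2d−n)⌋ = 3.
Plotkin bound: M ≤ 2·3 = 6.
Given |C| = 10, check: VIOLATED.
This |C| is above the Plotkin bound, so no binary code with n = 33, d = 19 and 10 codewords exists.


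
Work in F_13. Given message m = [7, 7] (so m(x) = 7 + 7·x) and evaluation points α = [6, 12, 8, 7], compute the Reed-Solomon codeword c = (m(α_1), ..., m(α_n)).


c = [10, 0, 11, 4]

Message polynomial: m(x) = 7 + 7·x (mod 13).
For each evaluation point α_i, compute m(α_i) mod 13:
  α_1 = 6: Horner steps 7 → 10, so m(6) = 10.
  α_2 = 12: Horner steps 7 → 0, so m(12) = 0.
  α_3 = 8: Horner steps 7 → 11, so m(8) = 11.
  α_4 = 7: Horner steps 7 → 4, so m(7) = 4.
Codeword c = [10, 0, 11, 4] ∈ F_13^4.


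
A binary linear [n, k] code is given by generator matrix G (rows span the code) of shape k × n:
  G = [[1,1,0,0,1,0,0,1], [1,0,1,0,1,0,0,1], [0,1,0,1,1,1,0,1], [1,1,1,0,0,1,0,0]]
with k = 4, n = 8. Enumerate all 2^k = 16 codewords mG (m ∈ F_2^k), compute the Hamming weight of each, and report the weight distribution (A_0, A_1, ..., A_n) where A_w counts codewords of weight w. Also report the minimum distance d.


Weight distribution: A_0 = 1, A_1 = 1, A_2 = 2, A_3 = 2, A_4 = 5, A_5 = 5. Minimum distance d = 1.

Enumerate all 2^4 = 16 messages m ∈ F_2^4.
For each, compute codeword c = mG in F_2^8, then tally its weight.
  m = 0000 → c = 00000000, weight = 0.
  m = 1000 → c = 11001001, weight = 4.
  m = 0100 → c = 10101001, weight = 4.
  m = 1100 → c = 01100000, weight = 2.
  m = 0010 → c = 01011101, weight = 5.
  m = 1010 → c = 10010100, weight = 3.
  m = 0110 → c = 11110100, weight = 5.
  m = 1110 → c = 00111101, weight = 5.
  m = 0001 → c = 11100100, weight = 4.
  m = 1001 → c = 00101101, weight = 4.
  m = 0101 → c = 01001101, weight = 4.
  m = 1101 → c = 10000100, weight = 2.
  m = 0011 → c = 10111001, weight = 5.
  m = 1011 → c = 01110000, weight = 3.
  m = 0111 → c = 00010000, weight = 1.
  m = 1111 → c = 11011001, weight = 5.
Tally weights:
  weight 0: 1 codewords.
  weight 1: 1 codewords.
  weight 2: 2 codewords.
  weight 3: 2 codewords.
  weight 4: 5 codewords.
  weight 5: 5 codewords.
Minimum distance d = smallest w > 0 with A_w > 0 = 1.
Sanity: Σ A_w = 16 = 2^4 = 16 ✓.


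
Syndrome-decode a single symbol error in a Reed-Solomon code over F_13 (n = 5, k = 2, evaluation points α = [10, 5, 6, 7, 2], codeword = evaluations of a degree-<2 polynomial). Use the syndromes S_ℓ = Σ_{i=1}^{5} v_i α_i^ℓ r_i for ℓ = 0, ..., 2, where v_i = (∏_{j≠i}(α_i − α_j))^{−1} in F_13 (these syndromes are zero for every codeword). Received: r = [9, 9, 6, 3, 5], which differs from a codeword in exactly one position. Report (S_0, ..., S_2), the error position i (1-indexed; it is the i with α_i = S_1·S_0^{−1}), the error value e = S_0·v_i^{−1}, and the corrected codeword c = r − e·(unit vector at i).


S = (11, 6, 8), error at position 1, error magnitude e = 2, c = [7, 9, 6, 3, 5].

Step 1: column multipliers v_i = (∏_{j≠i}(α_i − α_j))^{−1} mod 13.
  i = 1 (α = 10): (10−5)(10−6)(10−7)(10−2) = 5·4·3·8 = 480 ≡ 12, so v_1 = 12^{−1} = 12 (mod 13).
  i = 2 (α = 5): (5−10)(5−6)(5−7)(5−2) = (−5)·(−1)·(−2)·3 = −30 ≡ 9, so v_2 = 9^{−1} = 3 (mod 13).
  i = 3 (α = 6): (6−10)(6−5)(6−7)(6−2) = (−4)·1·(−1)·4 = 16 ≡ 3, so v_3 = 3^{−1} = 9 (mod 13).
  i = 4 (α = 7): (7−10)(7−5)(7−6)(7−2) = (−3)·2·1·5 = −30 ≡ 9, so v_4 = 9^{−1} = 3 (mod 13).
  i = 5 (α = 2): (2−10)(2−5)(2−6)(2−7) = (−8)·(−3)·(−4)·(−5) = 480 ≡ 12, so v_5 = 12^{−1} = 12 (mod 13).
  v = [12, 3, 9, 3, 12].
Step 2: syndromes of r = [9, 9, 6, 3, 5] (all sums mod 13).
  S_0 = Σ v_i r_i = 12·9 + 3·9 + 9·6 + 3·3 + 12·5 = 258 ≡ 11.
  S_1 = Σ v_i α_i r_i = 12·10·9 + 3·5·9 + 9·6·6 + 3·7·3 + 12·2·5 = 1722 ≡ 6.
  α_i^2 mod 13 = [9, 12, 10, 10, 4].
  S_2 = Σ v_i α_i^2 r_i = 12·9·9 + 3·12·9 + 9·10·6 + 3·10·3 + 12·4·5 = 2166 ≡ 8.
  S = (11, 6, 8) ≠ 0, so r is not a codeword (an error is present).
Step 3: locate the error. For a single error e at position i, S_ℓ = v_i·e·α_i^ℓ, so α_err = S_1/S_0.
  S_0^{−1} = 11^{−1} = 6 (mod 13), so α_err = 6·6 = 36 ≡ 10 = α_1. Error position i = 1.
  Consistency check: S_2/S_1 = 8·11 = 88 ≡ 10 = α_err ✓ (single-error assumption holds).
Step 4: error magnitude e = S_0/v_1 = S_0·∏_{j≠1}(α_1 − α_j) = 11·12 = 132 ≡ 2 (mod 13).
Step 5: correct position 1: c_1 = r_1 − e = 9 − 2 ≡ 7 (mod 13). Hence c = [7, 9, 6, 3, 5].
  Check: interpolating c through the α_i gives m(x) = 11 + 10·x (degree < 2) with m(α_i) = c_i for every i, so c is indeed a codeword.


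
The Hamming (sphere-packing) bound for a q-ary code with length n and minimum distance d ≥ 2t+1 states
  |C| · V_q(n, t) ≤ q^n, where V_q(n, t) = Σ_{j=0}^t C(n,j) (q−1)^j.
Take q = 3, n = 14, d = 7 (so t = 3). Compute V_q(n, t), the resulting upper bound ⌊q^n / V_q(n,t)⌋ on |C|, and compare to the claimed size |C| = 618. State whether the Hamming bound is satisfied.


V_q(n, t) = 3305, q^n = 4782969, Hamming bound = 1447, |C| = 618 ≤ bound (satisfied).

Step 1: Compute V_q(n, t) = Σ_{j=0}^3 C(n, j) (q−1)^j.
  j = 0: C(14,0)·(2)^0 = 1·1 = 1.
  j = 1: C(14,1)·(2)^1 = 14·2 = 28.
  j = 2: C(14,2)·(2)^2 = 91·4 = 364.
  j = 3: C(14,3)·(2)^3 = 364·8 = 2912.
  V_q(n, t) = 1 + 28 + 364 + 2912 = 3305.
Step 2: q^n = 3^14 = 4782969.
Step 3: Hamming bound ⌊q^n / V_q(n,t)⌋ = ⌊4782969/3305⌋ = 1447.
Step 4: Compare |C| = 618 to 1447: satisfied.
The claimed |C| lies below the Hamming bound.


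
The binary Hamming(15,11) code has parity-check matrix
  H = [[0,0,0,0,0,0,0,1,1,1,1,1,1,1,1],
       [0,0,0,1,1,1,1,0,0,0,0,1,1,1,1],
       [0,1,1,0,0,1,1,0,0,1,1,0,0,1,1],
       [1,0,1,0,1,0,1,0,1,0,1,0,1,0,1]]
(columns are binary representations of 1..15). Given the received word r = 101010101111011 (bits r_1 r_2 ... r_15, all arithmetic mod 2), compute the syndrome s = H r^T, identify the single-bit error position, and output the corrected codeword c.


s = (0, 1, 0, 1)^T, error position = 5, corrected codeword c = 101000101111011

Compute s = H r^T mod 2 one row at a time:
  s_1 = 0 + 1 + 1 + 1 + 1 + 0 + 1 + 1 = 6 ≡ 0 (mod 2).
  s_2 = 0 + 1 + 0 + 1 + 1 + 0 + 1 + 1 = 5 ≡ 1 (mod 2).
  s_3 = 0 + 1 + 0 + 1 + 1 + 1 + 1 + 1 = 6 ≡ 0 (mod 2).
  s_4 = 1 + 1 + 1 + 1 + 1 + 1 + 0 + 1 = 7 ≡ 1 (mod 2).
s = (0, 1, 0, 1)^T — this equals column 5 of H (binary 0101), so error is at position 5.
Correct: flip bit 5 of r = 101010101111011 to get c = 101000101111011.


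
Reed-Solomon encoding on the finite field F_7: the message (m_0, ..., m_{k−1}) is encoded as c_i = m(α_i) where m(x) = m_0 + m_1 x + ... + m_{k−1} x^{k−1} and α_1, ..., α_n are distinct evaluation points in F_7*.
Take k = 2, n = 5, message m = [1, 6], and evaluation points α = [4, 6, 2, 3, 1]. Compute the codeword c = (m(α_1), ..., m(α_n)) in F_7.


c = [4, 2, 6, 5, 0]

Message polynomial: m(x) = 1 + 6·x (mod 7).
For each evaluation point α_i, compute m(α_i) mod 7:
  α_1 = 4: Horner steps 6 → 4, so m(4) = 4.
  α_2 = 6: Horner steps 6 → 2, so m(6) = 2.
  α_3 = 2: Horner steps 6 → 6, so m(2) = 6.
  α_4 = 3: Horner steps 6 → 5, so m(3) = 5.
  α_5 = 1: Horner steps 6 → 0, so m(1) = 0.
Codeword c = [4, 2, 6, 5, 0] ∈ F_7^5.


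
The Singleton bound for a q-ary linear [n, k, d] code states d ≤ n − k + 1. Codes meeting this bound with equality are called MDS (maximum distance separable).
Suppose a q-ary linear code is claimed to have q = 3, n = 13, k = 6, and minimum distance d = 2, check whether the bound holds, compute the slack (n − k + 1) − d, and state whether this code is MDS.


Singleton RHS = n − k + 1 = 8, slack = 6, bound satisfied, not MDS.

Singleton bound: d ≤ n − k + 1.
Here n = 13, k = 6, so n − k + 1 = 8.
Given d = 2, check d ≤ 8: YES.
Slack = (n − k + 1) − d = 6.
The code is NOT MDS (slack = 6 > 0).
Description: the claimed parameters are [13, 6, 2]_3; such a code would be non-MDS.


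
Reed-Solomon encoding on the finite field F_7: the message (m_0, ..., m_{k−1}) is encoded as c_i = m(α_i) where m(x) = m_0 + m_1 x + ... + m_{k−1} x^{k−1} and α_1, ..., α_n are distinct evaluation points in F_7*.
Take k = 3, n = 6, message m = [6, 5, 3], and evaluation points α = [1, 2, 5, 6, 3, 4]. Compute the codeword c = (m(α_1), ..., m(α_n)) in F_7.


c = [0, 0, 1, 4, 6, 4]

Message polynomial: m(x) = 6 + 5·x + 3·x^2 (mod 7).
For each evaluation point α_i, compute m(α_i) mod 7:
  α_1 = 1: Horner steps 3 → 1 → 0, so m(1) = 0.
  α_2 = 2: Horner steps 3 → 4 → 0, so m(2) = 0.
  α_3 = 5: Horner steps 3 → 6 → 1, so m(5) = 1.
  α_4 = 6: Horner steps 3 → 2 → 4, so m(6) = 4.
  α_5 = 3: Horner steps 3 → 0 → 6, so m(3) = 6.
  α_6 = 4: Horner steps 3 → 3 → 4, so m(4) = 4.
Codeword c = [0, 0, 1, 4, 6, 4] ∈ F_7^6.
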